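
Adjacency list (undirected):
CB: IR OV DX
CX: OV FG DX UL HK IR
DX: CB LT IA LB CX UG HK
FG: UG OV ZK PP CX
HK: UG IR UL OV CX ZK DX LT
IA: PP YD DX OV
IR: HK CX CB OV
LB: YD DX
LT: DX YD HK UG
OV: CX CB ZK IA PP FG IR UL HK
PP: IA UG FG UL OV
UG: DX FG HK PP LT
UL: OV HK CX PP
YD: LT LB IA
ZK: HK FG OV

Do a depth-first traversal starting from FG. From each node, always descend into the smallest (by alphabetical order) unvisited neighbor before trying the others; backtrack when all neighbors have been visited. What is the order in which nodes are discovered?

Visit FG
FG → CX
CX → DX
DX → CB
CB → IR
IR → HK
HK → LT
LT → UG
UG → PP
PP → IA
IA → OV
OV → UL
OV → ZK
IA → YD
YD → LB

FG -> CX -> DX -> CB -> IR -> HK -> LT -> UG -> PP -> IA -> OV -> UL -> ZK -> YD -> LB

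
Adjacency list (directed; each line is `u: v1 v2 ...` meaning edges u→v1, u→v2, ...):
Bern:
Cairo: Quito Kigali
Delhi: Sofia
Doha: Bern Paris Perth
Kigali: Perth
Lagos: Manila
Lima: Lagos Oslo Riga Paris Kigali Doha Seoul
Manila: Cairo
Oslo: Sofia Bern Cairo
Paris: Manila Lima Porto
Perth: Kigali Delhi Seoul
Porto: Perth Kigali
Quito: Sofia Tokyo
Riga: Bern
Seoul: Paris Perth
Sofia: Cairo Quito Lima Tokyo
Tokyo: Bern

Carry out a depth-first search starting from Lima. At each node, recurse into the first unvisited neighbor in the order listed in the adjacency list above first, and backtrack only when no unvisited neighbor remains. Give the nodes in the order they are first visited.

Visit Lima
Lima → Lagos
Lagos → Manila
Manila → Cairo
Cairo → Quito
Quito → Sofia
Sofia → Tokyo
Tokyo → Bern
Cairo → Kigali
Kigali → Perth
Perth → Delhi
Perth → Seoul
Seoul → Paris
Paris → Porto
Lima → Oslo
Lima → Riga
Lima → Doha

Lima -> Lagos -> Manila -> Cairo -> Quito -> Sofia -> Tokyo -> Bern -> Kigali -> Perth -> Delhi -> Seoul -> Paris -> Porto -> Oslo -> Riga -> Doha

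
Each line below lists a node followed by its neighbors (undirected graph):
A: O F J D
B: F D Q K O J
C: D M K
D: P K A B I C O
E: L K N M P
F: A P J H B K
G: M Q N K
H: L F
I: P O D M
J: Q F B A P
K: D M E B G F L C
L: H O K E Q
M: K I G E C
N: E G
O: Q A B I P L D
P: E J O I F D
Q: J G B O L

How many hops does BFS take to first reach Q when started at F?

2

Level 0: F
Level 1: A, B, H, J, K, P
Level 2: C, D, E, G, I, L, M, O, Q
Level 3: N
Q first appears at level 2.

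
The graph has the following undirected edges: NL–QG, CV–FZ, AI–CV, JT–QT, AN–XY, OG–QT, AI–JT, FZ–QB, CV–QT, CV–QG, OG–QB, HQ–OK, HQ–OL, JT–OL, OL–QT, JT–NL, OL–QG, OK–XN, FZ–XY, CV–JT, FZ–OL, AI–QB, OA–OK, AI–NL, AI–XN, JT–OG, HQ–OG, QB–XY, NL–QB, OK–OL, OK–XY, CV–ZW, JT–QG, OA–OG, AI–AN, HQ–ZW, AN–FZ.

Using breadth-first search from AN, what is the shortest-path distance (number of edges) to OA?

Level 0: AN
Level 1: AI, FZ, XY
Level 2: CV, JT, NL, OK, OL, QB, XN
Level 3: HQ, OA, OG, QG, QT, ZW
OA first appears at level 3.

3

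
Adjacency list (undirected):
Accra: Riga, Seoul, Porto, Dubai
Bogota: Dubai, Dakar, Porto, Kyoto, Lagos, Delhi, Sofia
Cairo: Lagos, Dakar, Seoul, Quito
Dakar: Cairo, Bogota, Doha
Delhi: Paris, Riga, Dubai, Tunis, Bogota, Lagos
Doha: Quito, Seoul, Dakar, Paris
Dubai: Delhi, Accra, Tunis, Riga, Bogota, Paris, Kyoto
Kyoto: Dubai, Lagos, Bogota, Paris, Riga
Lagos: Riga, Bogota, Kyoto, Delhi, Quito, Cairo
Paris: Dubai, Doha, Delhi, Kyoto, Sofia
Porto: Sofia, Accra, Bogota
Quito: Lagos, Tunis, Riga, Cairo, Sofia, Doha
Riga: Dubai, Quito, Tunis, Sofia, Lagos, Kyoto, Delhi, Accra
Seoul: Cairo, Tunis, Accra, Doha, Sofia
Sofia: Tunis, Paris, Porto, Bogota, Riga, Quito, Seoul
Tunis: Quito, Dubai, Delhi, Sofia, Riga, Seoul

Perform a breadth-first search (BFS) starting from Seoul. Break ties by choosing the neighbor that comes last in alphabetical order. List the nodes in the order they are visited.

Visit Seoul; enqueue Tunis, Sofia, Doha, Cairo, Accra → queue [Tunis, Sofia, Doha, Cairo, Accra]
Visit Tunis; enqueue Riga, Quito, Dubai, Delhi → queue [Sofia, Doha, Cairo, Accra, Riga, Quito, Dubai, Delhi]
Visit Sofia; enqueue Porto, Paris, Bogota → queue [Doha, Cairo, Accra, Riga, Quito, Dubai, Delhi, Porto, Paris, Bogota]
Visit Doha; enqueue Dakar → queue [Cairo, Accra, Riga, Quito, Dubai, Delhi, Porto, Paris, Bogota, Dakar]
Visit Cairo; enqueue Lagos → queue [Accra, Riga, Quito, Dubai, Delhi, Porto, Paris, Bogota, Dakar, Lagos]
Visit Accra → queue [Riga, Quito, Dubai, Delhi, Porto, Paris, Bogota, Dakar, Lagos]
Visit Riga; enqueue Kyoto → queue [Quito, Dubai, Delhi, Porto, Paris, Bogota, Dakar, Lagos, Kyoto]
Visit Quito → queue [Dubai, Delhi, Porto, Paris, Bogota, Dakar, Lagos, Kyoto]
Visit Dubai → queue [Delhi, Porto, Paris, Bogota, Dakar, Lagos, Kyoto]
Visit Delhi → queue [Porto, Paris, Bogota, Dakar, Lagos, Kyoto]
Visit Porto → queue [Paris, Bogota, Dakar, Lagos, Kyoto]
Visit Paris → queue [Bogota, Dakar, Lagos, Kyoto]
Visit Bogota → queue [Dakar, Lagos, Kyoto]
Visit Dakar → queue [Lagos, Kyoto]
Visit Lagos → queue [Kyoto]
Visit Kyoto → queue []

Seoul, Tunis, Sofia, Doha, Cairo, Accra, Riga, Quito, Dubai, Delhi, Porto, Paris, Bogota, Dakar, Lagos, Kyoto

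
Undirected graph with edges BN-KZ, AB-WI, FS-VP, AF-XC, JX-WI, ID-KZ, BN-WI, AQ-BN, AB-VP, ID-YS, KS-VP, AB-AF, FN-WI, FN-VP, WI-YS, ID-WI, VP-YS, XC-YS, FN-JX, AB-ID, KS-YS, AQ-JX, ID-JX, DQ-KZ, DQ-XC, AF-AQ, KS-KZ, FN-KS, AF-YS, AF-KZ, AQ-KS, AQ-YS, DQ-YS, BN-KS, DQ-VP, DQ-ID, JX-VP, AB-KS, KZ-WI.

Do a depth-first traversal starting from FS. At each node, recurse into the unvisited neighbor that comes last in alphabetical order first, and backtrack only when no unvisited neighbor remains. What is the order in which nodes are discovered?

Visit FS
FS → VP
VP → YS
YS → XC
XC → DQ
DQ → KZ
KZ → WI
WI → JX
JX → ID
ID → AB
AB → KS
KS → FN
KS → BN
BN → AQ
AQ → AF

FS, VP, YS, XC, DQ, KZ, WI, JX, ID, AB, KS, FN, BN, AQ, AF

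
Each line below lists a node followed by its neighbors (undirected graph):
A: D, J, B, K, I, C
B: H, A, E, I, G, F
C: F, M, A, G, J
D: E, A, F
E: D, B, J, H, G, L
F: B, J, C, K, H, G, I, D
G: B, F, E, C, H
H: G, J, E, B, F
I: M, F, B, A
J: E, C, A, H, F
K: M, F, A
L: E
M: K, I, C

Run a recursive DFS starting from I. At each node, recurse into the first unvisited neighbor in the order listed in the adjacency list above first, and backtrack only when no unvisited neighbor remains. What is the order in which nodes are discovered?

I, M, K, F, B, H, G, E, D, A, J, C, L

Visit I
I → M
M → K
K → F
F → B
B → H
H → G
G → E
E → D
D → A
A → J
J → C
E → L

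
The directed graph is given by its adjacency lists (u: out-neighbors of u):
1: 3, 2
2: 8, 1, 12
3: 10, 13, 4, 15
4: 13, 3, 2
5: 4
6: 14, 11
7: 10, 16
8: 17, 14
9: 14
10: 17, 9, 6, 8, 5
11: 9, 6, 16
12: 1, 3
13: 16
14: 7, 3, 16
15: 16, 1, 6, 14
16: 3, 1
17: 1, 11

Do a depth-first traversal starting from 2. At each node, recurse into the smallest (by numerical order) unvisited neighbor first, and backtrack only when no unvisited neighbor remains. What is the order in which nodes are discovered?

Visit 2
2 → 1
1 → 3
3 → 4
4 → 13
13 → 16
3 → 10
10 → 5
10 → 6
6 → 11
11 → 9
9 → 14
14 → 7
10 → 8
8 → 17
3 → 15
2 → 12

2, 1, 3, 4, 13, 16, 10, 5, 6, 11, 9, 14, 7, 8, 17, 15, 12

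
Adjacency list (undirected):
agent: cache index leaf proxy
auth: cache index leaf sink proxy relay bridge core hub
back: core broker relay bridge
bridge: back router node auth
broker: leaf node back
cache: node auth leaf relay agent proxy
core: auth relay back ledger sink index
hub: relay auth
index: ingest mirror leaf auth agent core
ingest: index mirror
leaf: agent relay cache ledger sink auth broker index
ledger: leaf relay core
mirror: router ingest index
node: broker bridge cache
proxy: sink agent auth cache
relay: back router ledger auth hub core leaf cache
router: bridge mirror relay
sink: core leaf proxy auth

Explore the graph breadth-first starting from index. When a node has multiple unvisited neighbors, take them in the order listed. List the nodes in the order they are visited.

index → ingest → mirror → leaf → auth → agent → core → router → relay → cache → ledger → sink → broker → proxy → bridge → hub → back → node

Visit index; enqueue ingest, mirror, leaf, auth, agent, core → queue [ingest, mirror, leaf, auth, agent, core]
Visit ingest → queue [mirror, leaf, auth, agent, core]
Visit mirror; enqueue router → queue [leaf, auth, agent, core, router]
Visit leaf; enqueue relay, cache, ledger, sink, broker → queue [auth, agent, core, router, relay, cache, ledger, sink, broker]
Visit auth; enqueue proxy, bridge, hub → queue [agent, core, router, relay, cache, ledger, sink, broker, proxy, bridge, hub]
Visit agent → queue [core, router, relay, cache, ledger, sink, broker, proxy, bridge, hub]
Visit core; enqueue back → queue [router, relay, cache, ledger, sink, broker, proxy, bridge, hub, back]
Visit router → queue [relay, cache, ledger, sink, broker, proxy, bridge, hub, back]
Visit relay → queue [cache, ledger, sink, broker, proxy, bridge, hub, back]
Visit cache; enqueue node → queue [ledger, sink, broker, proxy, bridge, hub, back, node]
Visit ledger → queue [sink, broker, proxy, bridge, hub, back, node]
Visit sink → queue [broker, proxy, bridge, hub, back, node]
Visit broker → queue [proxy, bridge, hub, back, node]
Visit proxy → queue [bridge, hub, back, node]
Visit bridge → queue [hub, back, node]
Visit hub → queue [back, node]
Visit back → queue [node]
Visit node → queue []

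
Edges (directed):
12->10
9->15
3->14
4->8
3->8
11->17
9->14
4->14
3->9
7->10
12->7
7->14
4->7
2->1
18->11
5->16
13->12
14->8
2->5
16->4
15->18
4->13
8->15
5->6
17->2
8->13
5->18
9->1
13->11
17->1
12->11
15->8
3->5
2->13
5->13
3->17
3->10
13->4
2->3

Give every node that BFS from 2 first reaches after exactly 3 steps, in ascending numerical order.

7, 15

Level 0: 2
Level 1: 1, 3, 5, 13
Level 2: 4, 6, 8, 9, 10, 11, 12, 14, 16, 17, 18
Level 3: 7, 15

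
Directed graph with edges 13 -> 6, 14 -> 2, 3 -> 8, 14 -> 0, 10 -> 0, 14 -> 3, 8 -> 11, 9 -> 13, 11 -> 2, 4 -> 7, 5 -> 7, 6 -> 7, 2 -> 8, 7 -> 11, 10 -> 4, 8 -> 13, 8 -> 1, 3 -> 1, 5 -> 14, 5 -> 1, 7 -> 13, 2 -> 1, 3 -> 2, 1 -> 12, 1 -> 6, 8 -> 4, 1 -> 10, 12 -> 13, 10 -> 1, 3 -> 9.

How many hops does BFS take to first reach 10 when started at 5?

2

Level 0: 5
Level 1: 1, 7, 14
Level 2: 0, 2, 3, 6, 10, 11, 12, 13
Level 3: 4, 8, 9
10 first appears at level 2.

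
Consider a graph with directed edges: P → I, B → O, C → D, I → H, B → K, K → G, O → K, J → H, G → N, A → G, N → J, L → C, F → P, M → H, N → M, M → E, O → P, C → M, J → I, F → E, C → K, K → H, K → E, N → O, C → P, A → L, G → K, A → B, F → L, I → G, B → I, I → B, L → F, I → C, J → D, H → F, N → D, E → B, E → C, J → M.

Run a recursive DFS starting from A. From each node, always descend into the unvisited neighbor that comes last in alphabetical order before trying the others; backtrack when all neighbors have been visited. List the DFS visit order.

Visit A
A → L
L → F
F → P
P → I
I → H
I → G
G → N
N → O
O → K
K → E
E → C
C → M
C → D
E → B
N → J

A L F P I H G N O K E C M D B J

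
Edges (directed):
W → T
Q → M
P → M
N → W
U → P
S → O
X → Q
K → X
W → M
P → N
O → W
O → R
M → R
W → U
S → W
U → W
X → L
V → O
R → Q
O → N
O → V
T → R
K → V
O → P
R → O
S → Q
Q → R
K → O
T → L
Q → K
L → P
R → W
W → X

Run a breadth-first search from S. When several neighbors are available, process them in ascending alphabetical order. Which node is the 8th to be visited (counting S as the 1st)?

Visit S; enqueue O, Q, W → queue [O, Q, W]
Visit O; enqueue N, P, R, V → queue [Q, W, N, P, R, V]
Visit Q; enqueue K, M → queue [W, N, P, R, V, K, M]
Visit W; enqueue T, U, X → queue [N, P, R, V, K, M, T, U, X]
Visit N → queue [P, R, V, K, M, T, U, X]
Visit P → queue [R, V, K, M, T, U, X]
Visit R → queue [V, K, M, T, U, X]
Visit V → queue [K, M, T, U, X]
Visit K → queue [M, T, U, X]
Visit M → queue [T, U, X]
Visit T; enqueue L → queue [U, X, L]
Visit U → queue [X, L]
Visit X → queue [L]
Visit L → queue []

Visit order: S, O, Q, W, N, P, R, V, K, M, T, U, X, L

V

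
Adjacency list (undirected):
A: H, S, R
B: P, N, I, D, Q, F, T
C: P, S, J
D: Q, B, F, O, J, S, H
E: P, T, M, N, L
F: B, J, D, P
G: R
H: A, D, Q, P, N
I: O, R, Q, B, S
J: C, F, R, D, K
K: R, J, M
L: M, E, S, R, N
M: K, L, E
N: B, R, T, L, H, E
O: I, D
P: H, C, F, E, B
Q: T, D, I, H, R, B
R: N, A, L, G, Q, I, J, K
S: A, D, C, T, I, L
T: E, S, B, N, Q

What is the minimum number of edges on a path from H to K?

3

Level 0: H
Level 1: A, D, N, P, Q
Level 2: B, C, E, F, I, J, L, O, R, S, T
Level 3: G, K, M
K first appears at level 3.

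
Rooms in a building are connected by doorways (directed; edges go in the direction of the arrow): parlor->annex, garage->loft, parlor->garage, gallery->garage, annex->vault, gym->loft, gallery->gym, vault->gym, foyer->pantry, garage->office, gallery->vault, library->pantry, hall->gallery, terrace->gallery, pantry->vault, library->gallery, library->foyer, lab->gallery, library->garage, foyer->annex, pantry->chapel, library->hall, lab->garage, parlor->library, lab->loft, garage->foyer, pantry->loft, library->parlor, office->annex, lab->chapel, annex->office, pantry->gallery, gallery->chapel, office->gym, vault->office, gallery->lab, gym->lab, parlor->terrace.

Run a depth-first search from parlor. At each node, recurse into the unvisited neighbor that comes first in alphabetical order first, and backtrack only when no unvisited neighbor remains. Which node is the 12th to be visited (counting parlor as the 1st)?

vault

Visit parlor
parlor → annex
annex → office
office → gym
gym → lab
lab → chapel
lab → gallery
gallery → garage
garage → foyer
foyer → pantry
pantry → loft
pantry → vault
parlor → library
library → hall
parlor → terrace

Visit order: parlor, annex, office, gym, lab, chapel, gallery, garage, foyer, pantry, loft, vault, library, hall, terrace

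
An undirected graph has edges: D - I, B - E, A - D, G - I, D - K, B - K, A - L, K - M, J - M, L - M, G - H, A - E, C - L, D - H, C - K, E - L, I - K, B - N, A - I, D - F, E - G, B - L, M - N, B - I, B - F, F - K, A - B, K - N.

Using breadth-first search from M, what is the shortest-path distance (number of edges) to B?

Level 0: M
Level 1: J, K, L, N
Level 2: A, B, C, D, E, F, I
Level 3: G, H
B first appears at level 2.

2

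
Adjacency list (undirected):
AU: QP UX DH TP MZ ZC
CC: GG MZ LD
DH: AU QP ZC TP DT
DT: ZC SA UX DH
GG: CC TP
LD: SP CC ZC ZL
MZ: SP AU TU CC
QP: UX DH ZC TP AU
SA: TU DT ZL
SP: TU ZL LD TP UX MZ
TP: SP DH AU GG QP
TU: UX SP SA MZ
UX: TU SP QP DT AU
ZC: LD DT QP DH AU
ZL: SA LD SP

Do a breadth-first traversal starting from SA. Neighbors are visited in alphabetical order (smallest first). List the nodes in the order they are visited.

Visit SA; enqueue DT, TU, ZL → queue [DT, TU, ZL]
Visit DT; enqueue DH, UX, ZC → queue [TU, ZL, DH, UX, ZC]
Visit TU; enqueue MZ, SP → queue [ZL, DH, UX, ZC, MZ, SP]
Visit ZL; enqueue LD → queue [DH, UX, ZC, MZ, SP, LD]
Visit DH; enqueue AU, QP, TP → queue [UX, ZC, MZ, SP, LD, AU, QP, TP]
Visit UX → queue [ZC, MZ, SP, LD, AU, QP, TP]
Visit ZC → queue [MZ, SP, LD, AU, QP, TP]
Visit MZ; enqueue CC → queue [SP, LD, AU, QP, TP, CC]
Visit SP → queue [LD, AU, QP, TP, CC]
Visit LD → queue [AU, QP, TP, CC]
Visit AU → queue [QP, TP, CC]
Visit QP → queue [TP, CC]
Visit TP; enqueue GG → queue [CC, GG]
Visit CC → queue [GG]
Visit GG → queue []

SA DT TU ZL DH UX ZC MZ SP LD AU QP TP CC GG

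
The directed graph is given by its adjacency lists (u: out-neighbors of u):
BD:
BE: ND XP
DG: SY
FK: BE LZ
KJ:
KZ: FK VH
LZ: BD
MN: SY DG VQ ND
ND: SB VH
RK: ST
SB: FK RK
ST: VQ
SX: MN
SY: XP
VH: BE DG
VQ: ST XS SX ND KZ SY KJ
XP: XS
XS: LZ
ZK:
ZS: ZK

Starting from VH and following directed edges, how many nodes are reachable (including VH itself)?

BFS from VH visits: VH, DG, BE, SY, XP, ND, XS, SB, LZ, RK, FK, BD, ST, VQ, SX, KZ, KJ, MN
Reachable nodes: 18 of 20 total.

18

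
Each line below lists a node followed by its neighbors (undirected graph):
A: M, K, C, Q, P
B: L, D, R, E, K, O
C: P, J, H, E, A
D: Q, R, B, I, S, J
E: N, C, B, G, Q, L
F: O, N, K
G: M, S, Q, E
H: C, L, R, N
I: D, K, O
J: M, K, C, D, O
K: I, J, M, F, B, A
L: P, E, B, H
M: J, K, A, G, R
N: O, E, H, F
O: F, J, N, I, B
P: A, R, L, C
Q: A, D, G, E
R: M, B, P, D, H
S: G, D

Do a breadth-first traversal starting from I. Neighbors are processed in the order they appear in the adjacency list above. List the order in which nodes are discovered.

Visit I; enqueue D, K, O → queue [D, K, O]
Visit D; enqueue Q, R, B, S, J → queue [K, O, Q, R, B, S, J]
Visit K; enqueue M, F, A → queue [O, Q, R, B, S, J, M, F, A]
Visit O; enqueue N → queue [Q, R, B, S, J, M, F, A, N]
Visit Q; enqueue G, E → queue [R, B, S, J, M, F, A, N, G, E]
Visit R; enqueue P, H → queue [B, S, J, M, F, A, N, G, E, P, H]
Visit B; enqueue L → queue [S, J, M, F, A, N, G, E, P, H, L]
Visit S → queue [J, M, F, A, N, G, E, P, H, L]
Visit J; enqueue C → queue [M, F, A, N, G, E, P, H, L, C]
Visit M → queue [F, A, N, G, E, P, H, L, C]
Visit F → queue [A, N, G, E, P, H, L, C]
Visit A → queue [N, G, E, P, H, L, C]
Visit N → queue [G, E, P, H, L, C]
Visit G → queue [E, P, H, L, C]
Visit E → queue [P, H, L, C]
Visit P → queue [H, L, C]
Visit H → queue [L, C]
Visit L → queue [C]
Visit C → queue []

I, D, K, O, Q, R, B, S, J, M, F, A, N, G, E, P, H, L, C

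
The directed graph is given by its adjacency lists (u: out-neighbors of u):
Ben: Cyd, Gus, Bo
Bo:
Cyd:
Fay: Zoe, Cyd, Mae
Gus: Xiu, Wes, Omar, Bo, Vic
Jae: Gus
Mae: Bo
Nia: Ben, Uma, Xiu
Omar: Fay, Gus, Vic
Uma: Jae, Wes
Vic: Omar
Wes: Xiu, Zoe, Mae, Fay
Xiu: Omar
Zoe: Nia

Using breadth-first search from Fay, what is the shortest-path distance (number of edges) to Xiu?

3

Level 0: Fay
Level 1: Cyd, Mae, Zoe
Level 2: Bo, Nia
Level 3: Ben, Uma, Xiu
Level 4: Gus, Jae, Omar, Wes
Level 5: Vic
Xiu first appears at level 3.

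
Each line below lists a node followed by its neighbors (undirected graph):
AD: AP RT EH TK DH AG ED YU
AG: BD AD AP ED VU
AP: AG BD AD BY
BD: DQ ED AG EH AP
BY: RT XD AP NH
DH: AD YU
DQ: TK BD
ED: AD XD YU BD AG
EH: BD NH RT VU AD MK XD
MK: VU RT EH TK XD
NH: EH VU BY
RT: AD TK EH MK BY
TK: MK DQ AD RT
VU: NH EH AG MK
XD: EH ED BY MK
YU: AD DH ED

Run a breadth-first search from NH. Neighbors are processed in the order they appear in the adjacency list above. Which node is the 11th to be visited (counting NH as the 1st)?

Visit NH; enqueue EH, VU, BY → queue [EH, VU, BY]
Visit EH; enqueue BD, RT, AD, MK, XD → queue [VU, BY, BD, RT, AD, MK, XD]
Visit VU; enqueue AG → queue [BY, BD, RT, AD, MK, XD, AG]
Visit BY; enqueue AP → queue [BD, RT, AD, MK, XD, AG, AP]
Visit BD; enqueue DQ, ED → queue [RT, AD, MK, XD, AG, AP, DQ, ED]
Visit RT; enqueue TK → queue [AD, MK, XD, AG, AP, DQ, ED, TK]
Visit AD; enqueue DH, YU → queue [MK, XD, AG, AP, DQ, ED, TK, DH, YU]
Visit MK → queue [XD, AG, AP, DQ, ED, TK, DH, YU]
Visit XD → queue [AG, AP, DQ, ED, TK, DH, YU]
Visit AG → queue [AP, DQ, ED, TK, DH, YU]
Visit AP → queue [DQ, ED, TK, DH, YU]
Visit DQ → queue [ED, TK, DH, YU]
Visit ED → queue [TK, DH, YU]
Visit TK → queue [DH, YU]
Visit DH → queue [YU]
Visit YU → queue []

Visit order: NH, EH, VU, BY, BD, RT, AD, MK, XD, AG, AP, DQ, ED, TK, DH, YU

AP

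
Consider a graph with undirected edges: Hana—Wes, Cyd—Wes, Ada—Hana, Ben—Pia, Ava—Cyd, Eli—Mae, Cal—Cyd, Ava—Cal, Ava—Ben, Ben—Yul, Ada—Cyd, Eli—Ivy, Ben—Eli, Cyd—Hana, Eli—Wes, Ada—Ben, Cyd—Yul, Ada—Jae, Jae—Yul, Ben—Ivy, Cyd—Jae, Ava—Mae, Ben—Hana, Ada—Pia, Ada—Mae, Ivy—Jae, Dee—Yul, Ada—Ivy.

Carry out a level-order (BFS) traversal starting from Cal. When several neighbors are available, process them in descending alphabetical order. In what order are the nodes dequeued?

Visit Cal; enqueue Cyd, Ava → queue [Cyd, Ava]
Visit Cyd; enqueue Yul, Wes, Jae, Hana, Ada → queue [Ava, Yul, Wes, Jae, Hana, Ada]
Visit Ava; enqueue Mae, Ben → queue [Yul, Wes, Jae, Hana, Ada, Mae, Ben]
Visit Yul; enqueue Dee → queue [Wes, Jae, Hana, Ada, Mae, Ben, Dee]
Visit Wes; enqueue Eli → queue [Jae, Hana, Ada, Mae, Ben, Dee, Eli]
Visit Jae; enqueue Ivy → queue [Hana, Ada, Mae, Ben, Dee, Eli, Ivy]
Visit Hana → queue [Ada, Mae, Ben, Dee, Eli, Ivy]
Visit Ada; enqueue Pia → queue [Mae, Ben, Dee, Eli, Ivy, Pia]
Visit Mae → queue [Ben, Dee, Eli, Ivy, Pia]
Visit Ben → queue [Dee, Eli, Ivy, Pia]
Visit Dee → queue [Eli, Ivy, Pia]
Visit Eli → queue [Ivy, Pia]
Visit Ivy → queue [Pia]
Visit Pia → queue []

Cal, Cyd, Ava, Yul, Wes, Jae, Hana, Ada, Mae, Ben, Dee, Eli, Ivy, Pia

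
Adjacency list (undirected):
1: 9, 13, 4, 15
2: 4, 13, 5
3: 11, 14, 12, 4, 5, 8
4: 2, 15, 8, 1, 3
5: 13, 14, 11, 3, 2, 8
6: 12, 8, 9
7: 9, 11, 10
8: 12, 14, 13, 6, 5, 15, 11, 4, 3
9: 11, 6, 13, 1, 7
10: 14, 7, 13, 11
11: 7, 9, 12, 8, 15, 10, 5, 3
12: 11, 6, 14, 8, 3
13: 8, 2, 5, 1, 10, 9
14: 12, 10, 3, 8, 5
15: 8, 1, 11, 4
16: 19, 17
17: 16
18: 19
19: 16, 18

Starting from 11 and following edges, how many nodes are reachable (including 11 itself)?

15

BFS from 11 visits: 11, 7, 9, 12, 8, 15, 10, 5, 3, 6, 13, 1, 14, 4, 2
Reachable nodes: 15 of 19 total.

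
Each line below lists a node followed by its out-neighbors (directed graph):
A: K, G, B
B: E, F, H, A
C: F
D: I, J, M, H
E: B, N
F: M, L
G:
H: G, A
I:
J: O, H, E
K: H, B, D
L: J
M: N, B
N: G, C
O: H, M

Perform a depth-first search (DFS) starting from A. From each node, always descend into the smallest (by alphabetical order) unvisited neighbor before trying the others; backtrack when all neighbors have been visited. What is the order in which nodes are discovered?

A, B, E, N, C, F, L, J, H, G, O, M, K, D, I

Visit A
A → B
B → E
E → N
N → C
C → F
F → L
L → J
J → H
H → G
J → O
O → M
A → K
K → D
D → I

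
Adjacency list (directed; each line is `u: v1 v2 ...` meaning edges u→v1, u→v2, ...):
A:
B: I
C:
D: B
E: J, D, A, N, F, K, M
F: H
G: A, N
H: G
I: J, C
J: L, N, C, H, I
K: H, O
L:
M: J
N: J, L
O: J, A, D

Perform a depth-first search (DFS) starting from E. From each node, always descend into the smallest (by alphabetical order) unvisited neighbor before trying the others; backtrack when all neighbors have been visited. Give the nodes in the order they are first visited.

E, A, D, B, I, C, J, H, G, N, L, F, K, O, M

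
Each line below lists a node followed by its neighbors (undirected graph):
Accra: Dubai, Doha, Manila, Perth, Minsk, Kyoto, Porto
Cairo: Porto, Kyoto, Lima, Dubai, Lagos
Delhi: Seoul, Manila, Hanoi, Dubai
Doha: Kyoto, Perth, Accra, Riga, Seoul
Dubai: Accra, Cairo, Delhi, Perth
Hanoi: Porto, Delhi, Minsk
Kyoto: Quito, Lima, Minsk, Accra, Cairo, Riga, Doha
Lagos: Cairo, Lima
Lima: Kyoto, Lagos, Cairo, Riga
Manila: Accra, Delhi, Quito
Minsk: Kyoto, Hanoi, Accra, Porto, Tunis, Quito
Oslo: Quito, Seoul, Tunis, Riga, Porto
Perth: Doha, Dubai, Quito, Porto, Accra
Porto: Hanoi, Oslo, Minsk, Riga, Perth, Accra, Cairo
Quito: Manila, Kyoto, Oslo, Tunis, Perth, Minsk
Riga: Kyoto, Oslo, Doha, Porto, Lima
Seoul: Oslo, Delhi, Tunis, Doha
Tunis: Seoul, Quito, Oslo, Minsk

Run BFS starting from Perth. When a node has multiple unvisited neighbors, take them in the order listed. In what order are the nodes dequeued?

Perth -> Doha -> Dubai -> Quito -> Porto -> Accra -> Kyoto -> Riga -> Seoul -> Cairo -> Delhi -> Manila -> Oslo -> Tunis -> Minsk -> Hanoi -> Lima -> Lagos

Visit Perth; enqueue Doha, Dubai, Quito, Porto, Accra → queue [Doha, Dubai, Quito, Porto, Accra]
Visit Doha; enqueue Kyoto, Riga, Seoul → queue [Dubai, Quito, Porto, Accra, Kyoto, Riga, Seoul]
Visit Dubai; enqueue Cairo, Delhi → queue [Quito, Porto, Accra, Kyoto, Riga, Seoul, Cairo, Delhi]
Visit Quito; enqueue Manila, Oslo, Tunis, Minsk → queue [Porto, Accra, Kyoto, Riga, Seoul, Cairo, Delhi, Manila, Oslo, Tunis, Minsk]
Visit Porto; enqueue Hanoi → queue [Accra, Kyoto, Riga, Seoul, Cairo, Delhi, Manila, Oslo, Tunis, Minsk, Hanoi]
Visit Accra → queue [Kyoto, Riga, Seoul, Cairo, Delhi, Manila, Oslo, Tunis, Minsk, Hanoi]
Visit Kyoto; enqueue Lima → queue [Riga, Seoul, Cairo, Delhi, Manila, Oslo, Tunis, Minsk, Hanoi, Lima]
Visit Riga → queue [Seoul, Cairo, Delhi, Manila, Oslo, Tunis, Minsk, Hanoi, Lima]
Visit Seoul → queue [Cairo, Delhi, Manila, Oslo, Tunis, Minsk, Hanoi, Lima]
Visit Cairo; enqueue Lagos → queue [Delhi, Manila, Oslo, Tunis, Minsk, Hanoi, Lima, Lagos]
Visit Delhi → queue [Manila, Oslo, Tunis, Minsk, Hanoi, Lima, Lagos]
Visit Manila → queue [Oslo, Tunis, Minsk, Hanoi, Lima, Lagos]
Visit Oslo → queue [Tunis, Minsk, Hanoi, Lima, Lagos]
Visit Tunis → queue [Minsk, Hanoi, Lima, Lagos]
Visit Minsk → queue [Hanoi, Lima, Lagos]
Visit Hanoi → queue [Lima, Lagos]
Visit Lima → queue [Lagos]
Visit Lagos → queue []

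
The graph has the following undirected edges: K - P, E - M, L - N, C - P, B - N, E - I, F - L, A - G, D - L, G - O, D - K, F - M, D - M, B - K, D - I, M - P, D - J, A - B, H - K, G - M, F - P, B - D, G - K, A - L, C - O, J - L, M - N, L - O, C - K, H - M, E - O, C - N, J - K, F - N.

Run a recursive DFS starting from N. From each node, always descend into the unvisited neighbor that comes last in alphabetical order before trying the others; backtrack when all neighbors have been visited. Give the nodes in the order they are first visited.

N M P K J L O G A B D I E C F H

Visit N
N → M
M → P
P → K
K → J
J → L
L → O
O → G
G → A
A → B
B → D
D → I
I → E
O → C
L → F
K → H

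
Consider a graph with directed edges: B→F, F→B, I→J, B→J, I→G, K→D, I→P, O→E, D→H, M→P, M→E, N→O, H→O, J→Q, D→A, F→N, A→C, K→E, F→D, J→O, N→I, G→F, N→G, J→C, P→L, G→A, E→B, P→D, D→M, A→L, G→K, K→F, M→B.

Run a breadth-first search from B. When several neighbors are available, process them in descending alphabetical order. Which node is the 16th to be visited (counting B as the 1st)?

K

Visit B; enqueue J, F → queue [J, F]
Visit J; enqueue Q, O, C → queue [F, Q, O, C]
Visit F; enqueue N, D → queue [Q, O, C, N, D]
Visit Q → queue [O, C, N, D]
Visit O; enqueue E → queue [C, N, D, E]
Visit C → queue [N, D, E]
Visit N; enqueue I, G → queue [D, E, I, G]
Visit D; enqueue M, H, A → queue [E, I, G, M, H, A]
Visit E → queue [I, G, M, H, A]
Visit I; enqueue P → queue [G, M, H, A, P]
Visit G; enqueue K → queue [M, H, A, P, K]
Visit M → queue [H, A, P, K]
Visit H → queue [A, P, K]
Visit A; enqueue L → queue [P, K, L]
Visit P → queue [K, L]
Visit K → queue [L]
Visit L → queue []

Visit order: B, J, F, Q, O, C, N, D, E, I, G, M, H, A, P, K, L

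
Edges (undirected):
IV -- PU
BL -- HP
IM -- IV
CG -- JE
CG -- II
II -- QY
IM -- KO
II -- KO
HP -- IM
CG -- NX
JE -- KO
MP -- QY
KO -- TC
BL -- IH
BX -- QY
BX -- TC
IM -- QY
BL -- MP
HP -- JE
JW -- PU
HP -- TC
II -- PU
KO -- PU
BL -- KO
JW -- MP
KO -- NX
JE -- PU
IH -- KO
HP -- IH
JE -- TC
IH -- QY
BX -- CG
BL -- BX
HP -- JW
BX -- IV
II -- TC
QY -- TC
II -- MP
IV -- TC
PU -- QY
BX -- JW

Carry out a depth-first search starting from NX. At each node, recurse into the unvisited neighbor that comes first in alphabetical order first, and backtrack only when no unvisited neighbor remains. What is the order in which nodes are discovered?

NX CG BX BL HP IH KO II MP JW PU IV IM QY TC JE

Visit NX
NX → CG
CG → BX
BX → BL
BL → HP
HP → IH
IH → KO
KO → II
II → MP
MP → JW
JW → PU
PU → IV
IV → IM
IM → QY
QY → TC
TC → JE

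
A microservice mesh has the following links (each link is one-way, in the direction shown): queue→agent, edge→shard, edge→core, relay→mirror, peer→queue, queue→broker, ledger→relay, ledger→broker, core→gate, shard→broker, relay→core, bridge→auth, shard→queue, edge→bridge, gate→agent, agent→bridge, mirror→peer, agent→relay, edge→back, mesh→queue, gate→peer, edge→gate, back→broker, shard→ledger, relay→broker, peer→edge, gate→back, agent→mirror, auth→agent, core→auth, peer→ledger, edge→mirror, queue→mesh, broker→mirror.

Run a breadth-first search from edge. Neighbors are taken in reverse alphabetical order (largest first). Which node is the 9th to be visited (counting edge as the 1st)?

Visit edge; enqueue shard, mirror, gate, core, bridge, back → queue [shard, mirror, gate, core, bridge, back]
Visit shard; enqueue queue, ledger, broker → queue [mirror, gate, core, bridge, back, queue, ledger, broker]
Visit mirror; enqueue peer → queue [gate, core, bridge, back, queue, ledger, broker, peer]
Visit gate; enqueue agent → queue [core, bridge, back, queue, ledger, broker, peer, agent]
Visit core; enqueue auth → queue [bridge, back, queue, ledger, broker, peer, agent, auth]
Visit bridge → queue [back, queue, ledger, broker, peer, agent, auth]
Visit back → queue [queue, ledger, broker, peer, agent, auth]
Visit queue; enqueue mesh → queue [ledger, broker, peer, agent, auth, mesh]
Visit ledger; enqueue relay → queue [broker, peer, agent, auth, mesh, relay]
Visit broker → queue [peer, agent, auth, mesh, relay]
Visit peer → queue [agent, auth, mesh, relay]
Visit agent → queue [auth, mesh, relay]
Visit auth → queue [mesh, relay]
Visit mesh → queue [relay]
Visit relay → queue []

Visit order: edge, shard, mirror, gate, core, bridge, back, queue, ledger, broker, peer, agent, auth, mesh, relay

ledger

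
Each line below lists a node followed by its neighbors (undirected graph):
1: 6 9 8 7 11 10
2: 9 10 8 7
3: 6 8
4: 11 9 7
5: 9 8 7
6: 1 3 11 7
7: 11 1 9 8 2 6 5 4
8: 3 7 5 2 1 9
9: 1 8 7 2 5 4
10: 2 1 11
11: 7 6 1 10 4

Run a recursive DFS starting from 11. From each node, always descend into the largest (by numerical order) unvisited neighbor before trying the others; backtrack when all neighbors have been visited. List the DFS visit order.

11, 10, 2, 9, 8, 7, 6, 3, 1, 5, 4

Visit 11
11 → 10
10 → 2
2 → 9
9 → 8
8 → 7
7 → 6
6 → 3
6 → 1
7 → 5
7 → 4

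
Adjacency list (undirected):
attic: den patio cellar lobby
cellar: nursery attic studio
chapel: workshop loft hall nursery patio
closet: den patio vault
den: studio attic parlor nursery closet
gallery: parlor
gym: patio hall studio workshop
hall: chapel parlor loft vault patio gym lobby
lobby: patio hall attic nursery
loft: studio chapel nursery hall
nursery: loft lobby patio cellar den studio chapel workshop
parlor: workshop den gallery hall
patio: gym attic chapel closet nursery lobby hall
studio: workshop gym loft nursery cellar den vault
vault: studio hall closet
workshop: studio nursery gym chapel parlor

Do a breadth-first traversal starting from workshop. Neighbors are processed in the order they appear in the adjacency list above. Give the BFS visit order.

Visit workshop; enqueue studio, nursery, gym, chapel, parlor → queue [studio, nursery, gym, chapel, parlor]
Visit studio; enqueue loft, cellar, den, vault → queue [nursery, gym, chapel, parlor, loft, cellar, den, vault]
Visit nursery; enqueue lobby, patio → queue [gym, chapel, parlor, loft, cellar, den, vault, lobby, patio]
Visit gym; enqueue hall → queue [chapel, parlor, loft, cellar, den, vault, lobby, patio, hall]
Visit chapel → queue [parlor, loft, cellar, den, vault, lobby, patio, hall]
Visit parlor; enqueue gallery → queue [loft, cellar, den, vault, lobby, patio, hall, gallery]
Visit loft → queue [cellar, den, vault, lobby, patio, hall, gallery]
Visit cellar; enqueue attic → queue [den, vault, lobby, patio, hall, gallery, attic]
Visit den; enqueue closet → queue [vault, lobby, patio, hall, gallery, attic, closet]
Visit vault → queue [lobby, patio, hall, gallery, attic, closet]
Visit lobby → queue [patio, hall, gallery, attic, closet]
Visit patio → queue [hall, gallery, attic, closet]
Visit hall → queue [gallery, attic, closet]
Visit gallery → queue [attic, closet]
Visit attic → queue [closet]
Visit closet → queue []

workshop studio nursery gym chapel parlor loft cellar den vault lobby patio hall gallery attic closet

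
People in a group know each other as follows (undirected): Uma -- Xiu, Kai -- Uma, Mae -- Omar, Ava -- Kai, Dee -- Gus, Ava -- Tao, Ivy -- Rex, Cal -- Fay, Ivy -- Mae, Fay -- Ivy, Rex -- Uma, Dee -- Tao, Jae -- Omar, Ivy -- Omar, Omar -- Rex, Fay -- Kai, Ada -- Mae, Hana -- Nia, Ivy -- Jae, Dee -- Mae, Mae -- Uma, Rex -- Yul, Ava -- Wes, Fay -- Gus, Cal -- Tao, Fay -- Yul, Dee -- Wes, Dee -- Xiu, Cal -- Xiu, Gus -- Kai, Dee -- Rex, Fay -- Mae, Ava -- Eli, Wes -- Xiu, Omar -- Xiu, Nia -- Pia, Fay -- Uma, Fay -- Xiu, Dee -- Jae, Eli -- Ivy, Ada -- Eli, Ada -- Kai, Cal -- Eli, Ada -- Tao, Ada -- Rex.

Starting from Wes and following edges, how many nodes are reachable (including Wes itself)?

BFS from Wes visits: Wes, Xiu, Dee, Ava, Uma, Omar, Fay, Cal, Tao, Rex, Mae, Jae, Gus, Kai, Eli, Ivy, Yul, Ada
Reachable nodes: 18 of 21 total.

18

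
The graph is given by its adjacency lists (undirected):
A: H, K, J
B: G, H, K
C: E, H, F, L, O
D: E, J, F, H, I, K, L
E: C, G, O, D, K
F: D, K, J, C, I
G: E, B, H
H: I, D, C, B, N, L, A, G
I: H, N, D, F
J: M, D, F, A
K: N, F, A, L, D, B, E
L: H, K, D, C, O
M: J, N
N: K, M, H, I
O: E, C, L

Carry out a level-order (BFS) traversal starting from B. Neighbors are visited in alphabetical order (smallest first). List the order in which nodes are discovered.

B -> G -> H -> K -> E -> A -> C -> D -> I -> L -> N -> F -> O -> J -> M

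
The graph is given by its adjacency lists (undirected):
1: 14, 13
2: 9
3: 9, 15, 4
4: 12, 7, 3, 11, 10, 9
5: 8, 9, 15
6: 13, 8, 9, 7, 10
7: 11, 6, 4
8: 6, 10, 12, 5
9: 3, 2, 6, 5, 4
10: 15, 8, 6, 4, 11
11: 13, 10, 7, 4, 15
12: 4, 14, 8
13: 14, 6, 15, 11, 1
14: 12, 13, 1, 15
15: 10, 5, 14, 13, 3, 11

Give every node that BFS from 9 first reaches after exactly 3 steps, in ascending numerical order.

Level 0: 9
Level 1: 2, 3, 4, 5, 6
Level 2: 7, 8, 10, 11, 12, 13, 15
Level 3: 1, 14

1, 14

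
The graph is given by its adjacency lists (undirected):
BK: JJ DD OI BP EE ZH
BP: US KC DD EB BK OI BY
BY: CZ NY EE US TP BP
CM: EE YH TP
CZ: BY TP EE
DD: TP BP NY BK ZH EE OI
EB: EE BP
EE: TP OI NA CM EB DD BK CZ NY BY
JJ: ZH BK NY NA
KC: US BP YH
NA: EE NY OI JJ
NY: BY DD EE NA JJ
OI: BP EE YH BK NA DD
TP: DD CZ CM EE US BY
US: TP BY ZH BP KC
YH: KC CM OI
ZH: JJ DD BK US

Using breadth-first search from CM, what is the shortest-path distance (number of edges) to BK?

Level 0: CM
Level 1: EE, TP, YH
Level 2: BK, BY, CZ, DD, EB, KC, NA, NY, OI, US
Level 3: BP, JJ, ZH
BK first appears at level 2.

2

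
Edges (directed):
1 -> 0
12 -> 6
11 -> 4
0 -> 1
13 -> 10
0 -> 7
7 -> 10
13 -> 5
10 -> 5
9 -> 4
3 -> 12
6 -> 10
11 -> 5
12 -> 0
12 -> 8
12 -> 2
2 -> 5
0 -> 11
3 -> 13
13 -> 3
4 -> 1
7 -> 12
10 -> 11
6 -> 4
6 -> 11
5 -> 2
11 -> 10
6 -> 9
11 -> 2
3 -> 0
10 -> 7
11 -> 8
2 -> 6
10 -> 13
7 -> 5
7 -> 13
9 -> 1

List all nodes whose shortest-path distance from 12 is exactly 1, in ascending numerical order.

Level 0: 12
Level 1: 0, 2, 6, 8
Level 2: 1, 4, 5, 7, 9, 10, 11
Level 3: 13
Level 4: 3

0, 2, 6, 8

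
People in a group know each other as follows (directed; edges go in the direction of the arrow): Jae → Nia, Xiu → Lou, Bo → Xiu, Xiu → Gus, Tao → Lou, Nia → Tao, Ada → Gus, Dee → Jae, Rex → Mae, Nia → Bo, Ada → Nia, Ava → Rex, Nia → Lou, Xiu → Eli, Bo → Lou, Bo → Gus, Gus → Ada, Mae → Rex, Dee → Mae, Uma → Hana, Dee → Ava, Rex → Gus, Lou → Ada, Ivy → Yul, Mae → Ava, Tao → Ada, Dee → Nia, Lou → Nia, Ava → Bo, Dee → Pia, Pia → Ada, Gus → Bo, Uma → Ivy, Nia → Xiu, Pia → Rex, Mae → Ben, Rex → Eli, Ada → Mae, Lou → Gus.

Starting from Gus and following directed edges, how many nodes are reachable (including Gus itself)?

BFS from Gus visits: Gus, Ada, Bo, Mae, Nia, Lou, Xiu, Ava, Ben, Rex, Tao, Eli
Reachable nodes: 12 of 19 total.

12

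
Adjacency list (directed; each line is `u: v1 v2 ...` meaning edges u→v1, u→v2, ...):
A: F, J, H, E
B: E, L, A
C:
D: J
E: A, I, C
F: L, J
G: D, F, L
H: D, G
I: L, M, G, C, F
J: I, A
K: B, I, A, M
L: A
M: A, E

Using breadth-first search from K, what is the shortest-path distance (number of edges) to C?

Level 0: K
Level 1: A, B, I, M
Level 2: C, E, F, G, H, J, L
Level 3: D
C first appears at level 2.

2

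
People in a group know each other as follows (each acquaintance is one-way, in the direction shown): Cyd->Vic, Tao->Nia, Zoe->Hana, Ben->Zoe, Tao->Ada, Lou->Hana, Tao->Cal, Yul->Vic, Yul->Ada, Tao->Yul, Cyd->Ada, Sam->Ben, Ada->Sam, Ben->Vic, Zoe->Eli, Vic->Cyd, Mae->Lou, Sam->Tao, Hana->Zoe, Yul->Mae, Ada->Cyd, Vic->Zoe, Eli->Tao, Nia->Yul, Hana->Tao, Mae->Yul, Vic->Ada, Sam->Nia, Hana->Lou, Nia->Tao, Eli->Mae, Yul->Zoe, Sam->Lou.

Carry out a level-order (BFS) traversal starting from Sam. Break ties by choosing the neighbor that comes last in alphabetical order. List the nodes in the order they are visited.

Sam Tao Nia Lou Ben Yul Cal Ada Hana Zoe Vic Mae Cyd Eli

Visit Sam; enqueue Tao, Nia, Lou, Ben → queue [Tao, Nia, Lou, Ben]
Visit Tao; enqueue Yul, Cal, Ada → queue [Nia, Lou, Ben, Yul, Cal, Ada]
Visit Nia → queue [Lou, Ben, Yul, Cal, Ada]
Visit Lou; enqueue Hana → queue [Ben, Yul, Cal, Ada, Hana]
Visit Ben; enqueue Zoe, Vic → queue [Yul, Cal, Ada, Hana, Zoe, Vic]
Visit Yul; enqueue Mae → queue [Cal, Ada, Hana, Zoe, Vic, Mae]
Visit Cal → queue [Ada, Hana, Zoe, Vic, Mae]
Visit Ada; enqueue Cyd → queue [Hana, Zoe, Vic, Mae, Cyd]
Visit Hana → queue [Zoe, Vic, Mae, Cyd]
Visit Zoe; enqueue Eli → queue [Vic, Mae, Cyd, Eli]
Visit Vic → queue [Mae, Cyd, Eli]
Visit Mae → queue [Cyd, Eli]
Visit Cyd → queue [Eli]
Visit Eli → queue []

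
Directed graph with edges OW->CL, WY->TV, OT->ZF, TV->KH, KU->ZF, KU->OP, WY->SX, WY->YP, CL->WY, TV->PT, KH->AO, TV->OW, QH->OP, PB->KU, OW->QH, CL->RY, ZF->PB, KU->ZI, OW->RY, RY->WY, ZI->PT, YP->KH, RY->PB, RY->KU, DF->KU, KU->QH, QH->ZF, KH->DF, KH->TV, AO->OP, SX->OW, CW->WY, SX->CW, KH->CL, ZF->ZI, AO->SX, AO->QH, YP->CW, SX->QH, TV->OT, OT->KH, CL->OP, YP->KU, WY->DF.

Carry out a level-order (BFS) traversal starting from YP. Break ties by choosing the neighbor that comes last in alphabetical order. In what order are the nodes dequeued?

Visit YP; enqueue KU, KH, CW → queue [KU, KH, CW]
Visit KU; enqueue ZI, ZF, QH, OP → queue [KH, CW, ZI, ZF, QH, OP]
Visit KH; enqueue TV, DF, CL, AO → queue [CW, ZI, ZF, QH, OP, TV, DF, CL, AO]
Visit CW; enqueue WY → queue [ZI, ZF, QH, OP, TV, DF, CL, AO, WY]
Visit ZI; enqueue PT → queue [ZF, QH, OP, TV, DF, CL, AO, WY, PT]
Visit ZF; enqueue PB → queue [QH, OP, TV, DF, CL, AO, WY, PT, PB]
Visit QH → queue [OP, TV, DF, CL, AO, WY, PT, PB]
Visit OP → queue [TV, DF, CL, AO, WY, PT, PB]
Visit TV; enqueue OW, OT → queue [DF, CL, AO, WY, PT, PB, OW, OT]
Visit DF → queue [CL, AO, WY, PT, PB, OW, OT]
Visit CL; enqueue RY → queue [AO, WY, PT, PB, OW, OT, RY]
Visit AO; enqueue SX → queue [WY, PT, PB, OW, OT, RY, SX]
Visit WY → queue [PT, PB, OW, OT, RY, SX]
Visit PT → queue [PB, OW, OT, RY, SX]
Visit PB → queue [OW, OT, RY, SX]
Visit OW → queue [OT, RY, SX]
Visit OT → queue [RY, SX]
Visit RY → queue [SX]
Visit SX → queue []

YP → KU → KH → CW → ZI → ZF → QH → OP → TV → DF → CL → AO → WY → PT → PB → OW → OT → RY → SX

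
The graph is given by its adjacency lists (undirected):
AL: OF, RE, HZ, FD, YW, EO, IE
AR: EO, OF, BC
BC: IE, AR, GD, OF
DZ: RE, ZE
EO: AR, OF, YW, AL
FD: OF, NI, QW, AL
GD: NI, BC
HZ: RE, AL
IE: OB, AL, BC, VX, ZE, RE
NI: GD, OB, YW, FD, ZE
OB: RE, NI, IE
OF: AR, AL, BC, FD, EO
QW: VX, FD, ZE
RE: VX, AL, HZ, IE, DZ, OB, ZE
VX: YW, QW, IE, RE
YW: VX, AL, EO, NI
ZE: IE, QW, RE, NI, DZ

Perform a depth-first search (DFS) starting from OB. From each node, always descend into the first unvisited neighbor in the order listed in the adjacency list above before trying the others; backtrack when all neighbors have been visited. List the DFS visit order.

Visit OB
OB → RE
RE → VX
VX → YW
YW → AL
AL → OF
OF → AR
AR → EO
AR → BC
BC → IE
IE → ZE
ZE → QW
QW → FD
FD → NI
NI → GD
ZE → DZ
AL → HZ

OB, RE, VX, YW, AL, OF, AR, EO, BC, IE, ZE, QW, FD, NI, GD, DZ, HZ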